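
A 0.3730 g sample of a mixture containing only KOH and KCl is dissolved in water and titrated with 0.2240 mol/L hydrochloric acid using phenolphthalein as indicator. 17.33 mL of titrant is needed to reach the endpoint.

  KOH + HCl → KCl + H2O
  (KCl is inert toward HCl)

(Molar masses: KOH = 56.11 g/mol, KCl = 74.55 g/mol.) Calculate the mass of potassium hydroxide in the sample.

0.2178 g

n(HCl) = 0.01733 × 0.2240 = 3.882 × 10^-3 mol
Let x = n(KOH), y = n(KCl).
Titrant: 1x = 3.882 × 10^-3;  mass: 56.11x + 74.55y = 0.3730
Solving, x = 3.882 × 10^-3 mol, y = 2.082 × 10^-3 mol
mass of KOH = 3.882 × 10^-3 × 56.11 = 0.2178 g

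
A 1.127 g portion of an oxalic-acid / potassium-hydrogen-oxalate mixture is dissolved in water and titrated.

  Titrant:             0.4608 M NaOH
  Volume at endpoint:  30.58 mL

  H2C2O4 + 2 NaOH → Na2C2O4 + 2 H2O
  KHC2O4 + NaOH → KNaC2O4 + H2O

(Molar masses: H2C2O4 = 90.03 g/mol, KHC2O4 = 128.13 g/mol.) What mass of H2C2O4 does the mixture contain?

0.3675 g

n(NaOH) = 0.03058 × 0.4608 = 0.01409 mol
Let x = n(H2C2O4), y = n(KHC2O4).
Titrant: 2x + 1y = 0.01409;  mass: 90.03x + 128.13y = 1.127
Solving, x = 4.082 × 10^-3 mol, y = 5.928 × 10^-3 mol
mass of H2C2O4 = 4.082 × 10^-3 × 90.03 = 0.3675 g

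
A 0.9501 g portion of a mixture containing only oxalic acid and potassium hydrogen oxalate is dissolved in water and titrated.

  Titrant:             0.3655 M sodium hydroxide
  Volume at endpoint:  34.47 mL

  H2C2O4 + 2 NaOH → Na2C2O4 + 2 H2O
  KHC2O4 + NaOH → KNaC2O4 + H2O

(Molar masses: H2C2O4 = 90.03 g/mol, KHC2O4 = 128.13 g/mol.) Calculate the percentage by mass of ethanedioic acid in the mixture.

37.86 %

n(NaOH) = 0.03447 × 0.3655 = 0.01260 mol
Let x = n(H2C2O4), y = n(KHC2O4).
Titrant: 2x + 1y = 0.01260;  mass: 90.03x + 128.13y = 0.9501
Solving, x = 3.996 × 10^-3 mol, y = 4.608 × 10^-3 mol
mass of H2C2O4 = 3.996 × 10^-3 × 90.03 = 0.3597 g
% H2C2O4 = 0.3597 / 0.9501 × 100 = 37.86 %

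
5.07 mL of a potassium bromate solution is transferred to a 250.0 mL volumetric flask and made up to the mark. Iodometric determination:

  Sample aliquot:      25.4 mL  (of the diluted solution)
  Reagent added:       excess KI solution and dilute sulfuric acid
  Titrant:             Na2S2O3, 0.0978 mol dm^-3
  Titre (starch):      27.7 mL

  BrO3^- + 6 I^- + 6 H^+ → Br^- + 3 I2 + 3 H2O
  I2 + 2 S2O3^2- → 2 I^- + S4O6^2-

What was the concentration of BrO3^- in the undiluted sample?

n(S2O3^2-) = 0.0277 × 0.0978 = 2.71 × 10^-3 mol
n(I2) = n(S2O3^2-)/2 = 1.35 × 10^-3 mol
From the 1:3 ratio, n(BrO3^-) in the aliquot = 1/3 × 1.35 × 10^-3 = 4.52 × 10^-4 mol
[BrO3^-]_dilute = 4.52 × 10^-4 / 0.0254 = 0.0178 mol/L
[BrO3^-]_original = 0.0178 × 250.0/5.07 = 0.877 mol/L

0.877 mol/L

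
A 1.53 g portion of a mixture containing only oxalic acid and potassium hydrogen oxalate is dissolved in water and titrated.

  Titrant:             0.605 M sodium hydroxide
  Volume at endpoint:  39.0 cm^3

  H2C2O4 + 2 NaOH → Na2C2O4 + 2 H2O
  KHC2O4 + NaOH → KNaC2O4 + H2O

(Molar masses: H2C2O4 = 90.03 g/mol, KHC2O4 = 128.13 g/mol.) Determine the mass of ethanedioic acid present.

n(NaOH) = 0.0390 × 0.605 = 0.0236 mol
Let x = n(H2C2O4), y = n(KHC2O4).
Titrant: 2x + 1y = 0.0236;  mass: 90.03x + 128.13y = 1.53
Solving, x = 8.98 × 10^-3 mol, y = 5.63 × 10^-3 mol
mass of H2C2O4 = 8.98 × 10^-3 × 90.03 = 0.809 g

0.809 g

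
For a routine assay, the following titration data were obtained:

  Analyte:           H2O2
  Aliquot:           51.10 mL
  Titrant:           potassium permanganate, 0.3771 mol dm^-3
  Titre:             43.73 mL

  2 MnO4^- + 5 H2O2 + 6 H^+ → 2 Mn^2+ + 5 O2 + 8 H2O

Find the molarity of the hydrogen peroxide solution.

0.8068 mol/L

n(KMnO4) = 0.04373 L × 0.3771 mol/L = 0.01649 mol
From the 5:2 mole ratio, n(H2O2) = 5/2 × 0.01649 = 0.04123 mol
[H2O2] = 0.04123 mol / 0.05110 L = 0.8068 mol/L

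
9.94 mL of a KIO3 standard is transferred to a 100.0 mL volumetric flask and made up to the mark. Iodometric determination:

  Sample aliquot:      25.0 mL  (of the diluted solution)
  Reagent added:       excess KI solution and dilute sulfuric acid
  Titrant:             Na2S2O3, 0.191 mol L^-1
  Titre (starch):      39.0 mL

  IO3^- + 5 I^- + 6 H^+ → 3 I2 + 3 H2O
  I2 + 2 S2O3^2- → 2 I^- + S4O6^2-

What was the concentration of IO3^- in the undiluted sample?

0.500 mol/L

n(S2O3^2-) = 0.0390 × 0.191 = 7.45 × 10^-3 mol
n(I2) = n(S2O3^2-)/2 = 3.72 × 10^-3 mol
From the 1:3 ratio, n(IO3^-) in the aliquot = 1/3 × 3.72 × 10^-3 = 1.24 × 10^-3 mol
[IO3^-]_dilute = 1.24 × 10^-3 / 0.0250 = 0.0497 mol/L
[IO3^-]_original = 0.0497 × 100.0/9.94 = 0.500 mol/L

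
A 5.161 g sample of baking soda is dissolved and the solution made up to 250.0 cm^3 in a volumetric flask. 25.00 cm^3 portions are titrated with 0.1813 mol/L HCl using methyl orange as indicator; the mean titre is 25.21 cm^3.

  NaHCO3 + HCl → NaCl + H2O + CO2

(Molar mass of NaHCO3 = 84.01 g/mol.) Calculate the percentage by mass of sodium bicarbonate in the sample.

n(HCl) per titration = 0.02521 × 0.1813 = 4.571 × 10^-3 mol
n(NaHCO3) in each aliquot = 4.571 × 10^-3 mol (1:1 ratio)
n(NaHCO3) in the whole flask = 4.571 × 10^-3 × 250.0/25.00 = 0.04571 mol
mass of NaHCO3 = 0.04571 × 84.01 = 3.840 g
% NaHCO3 = 3.840 / 5.161 × 100 = 74.40 %

74.40 %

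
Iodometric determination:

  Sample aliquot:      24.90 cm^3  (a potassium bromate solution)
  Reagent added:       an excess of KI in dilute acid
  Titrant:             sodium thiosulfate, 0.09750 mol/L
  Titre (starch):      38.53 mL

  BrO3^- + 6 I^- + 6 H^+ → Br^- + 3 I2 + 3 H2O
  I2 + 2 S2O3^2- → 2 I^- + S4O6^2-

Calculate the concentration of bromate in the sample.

n(S2O3^2-) = 0.03853 × 0.09750 = 3.757 × 10^-3 mol
n(I2) = n(S2O3^2-)/2 = 1.878 × 10^-3 mol
From the 1:3 ratio, n(BrO3^-) in the aliquot = 1/3 × 1.878 × 10^-3 = 6.261 × 10^-4 mol
[BrO3^-] = 6.261 × 10^-4 / 0.02490 = 0.02515 mol/L

0.02515 mol/L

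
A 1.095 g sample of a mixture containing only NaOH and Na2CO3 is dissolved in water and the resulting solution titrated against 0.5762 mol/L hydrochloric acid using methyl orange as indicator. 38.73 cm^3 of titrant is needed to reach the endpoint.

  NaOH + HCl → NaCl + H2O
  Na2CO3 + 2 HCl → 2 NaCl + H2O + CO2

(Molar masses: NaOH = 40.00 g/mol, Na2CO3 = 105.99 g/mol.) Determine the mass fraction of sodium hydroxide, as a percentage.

24.64 %

n(HCl) = 0.03873 × 0.5762 = 0.02232 mol
Let x = n(NaOH), y = n(Na2CO3).
Titrant: 1x + 2y = 0.02232;  mass: 40.00x + 105.99y = 1.095
Solving, x = 6.745 × 10^-3 mol, y = 7.786 × 10^-3 mol
mass of NaOH = 6.745 × 10^-3 × 40.00 = 0.2698 g
% NaOH = 0.2698 / 1.095 × 100 = 24.64 %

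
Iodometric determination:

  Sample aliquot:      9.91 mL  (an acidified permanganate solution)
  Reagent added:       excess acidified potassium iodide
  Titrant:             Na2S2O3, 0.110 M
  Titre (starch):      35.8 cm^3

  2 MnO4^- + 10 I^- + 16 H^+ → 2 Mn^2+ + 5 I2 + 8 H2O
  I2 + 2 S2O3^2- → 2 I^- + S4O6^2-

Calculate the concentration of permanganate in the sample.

0.0795 M

n(S2O3^2-) = 0.0358 × 0.110 = 3.94 × 10^-3 mol
n(I2) = n(S2O3^2-)/2 = 1.97 × 10^-3 mol
From the 2:5 ratio, n(MnO4^-) in the aliquot = 2/5 × 1.97 × 10^-3 = 7.88 × 10^-4 mol
[MnO4^-] = 7.88 × 10^-4 / 0.00991 = 0.0795 mol/L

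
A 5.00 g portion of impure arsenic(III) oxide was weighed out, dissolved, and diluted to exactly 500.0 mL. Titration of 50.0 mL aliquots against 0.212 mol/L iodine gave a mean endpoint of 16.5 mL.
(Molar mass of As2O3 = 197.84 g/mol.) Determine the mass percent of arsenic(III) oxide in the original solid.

As2O3 + 2 I2 + 2 H2O → As2O5 + 4 HI
n(I2) per titration = 0.0165 × 0.212 = 3.50 × 10^-3 mol
From the 1:2 ratio, n(As2O3) in each aliquot = 1/2 × 3.50 × 10^-3 = 1.75 × 10^-3 mol
n(As2O3) in the whole flask = 1.75 × 10^-3 × 500.0/50.0 = 0.0175 mol
mass of As2O3 = 0.0175 × 197.84 = 3.46 g
% As2O3 = 3.46 / 5.00 × 100 = 69.2 %

69.2 %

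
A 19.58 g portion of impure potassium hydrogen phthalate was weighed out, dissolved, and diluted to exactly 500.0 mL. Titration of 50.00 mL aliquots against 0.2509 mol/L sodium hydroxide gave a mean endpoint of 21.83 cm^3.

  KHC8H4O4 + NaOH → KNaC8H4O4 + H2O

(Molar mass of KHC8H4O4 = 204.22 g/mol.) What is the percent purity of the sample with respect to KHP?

57.13 %

n(NaOH) per titration = 0.02183 × 0.2509 = 5.477 × 10^-3 mol
n(KHC8H4O4) in each aliquot = 5.477 × 10^-3 mol (1:1 ratio)
n(KHC8H4O4) in the whole flask = 5.477 × 10^-3 × 500.0/50.00 = 0.05477 mol
mass of KHC8H4O4 = 0.05477 × 204.22 = 11.19 g
% KHC8H4O4 = 11.19 / 19.58 × 100 = 57.13 %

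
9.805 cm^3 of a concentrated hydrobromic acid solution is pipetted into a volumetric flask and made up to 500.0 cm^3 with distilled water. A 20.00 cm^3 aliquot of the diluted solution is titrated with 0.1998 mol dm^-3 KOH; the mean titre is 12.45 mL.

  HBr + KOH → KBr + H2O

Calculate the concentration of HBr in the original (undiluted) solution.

6.342 mol/L

n(KOH) = 0.01245 × 0.1998 = 2.488 × 10^-3 mol
n(HBr) in the aliquot = 2.488 × 10^-3 mol (1:1 ratio)
[HBr]_dilute = 2.488 × 10^-3 / 0.02000 = 0.1244 mol/L
Dilution factor = 500.0 / 9.805 = 50.99
[HBr]_stock = 0.1244 × 50.99 = 6.342 mol/L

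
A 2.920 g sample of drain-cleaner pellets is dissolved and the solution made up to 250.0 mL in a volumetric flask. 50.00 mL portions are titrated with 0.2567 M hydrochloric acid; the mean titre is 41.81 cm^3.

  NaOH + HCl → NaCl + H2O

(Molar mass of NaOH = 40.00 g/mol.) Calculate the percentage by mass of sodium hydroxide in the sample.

n(HCl) per titration = 0.04181 × 0.2567 = 0.01073 mol
n(NaOH) in each aliquot = 0.01073 mol (1:1 ratio)
n(NaOH) in the whole flask = 0.01073 × 250.0/50.00 = 0.05366 mol
mass of NaOH = 0.05366 × 40.00 = 2.147 g
% NaOH = 2.147 / 2.920 × 100 = 73.51 %

73.51 %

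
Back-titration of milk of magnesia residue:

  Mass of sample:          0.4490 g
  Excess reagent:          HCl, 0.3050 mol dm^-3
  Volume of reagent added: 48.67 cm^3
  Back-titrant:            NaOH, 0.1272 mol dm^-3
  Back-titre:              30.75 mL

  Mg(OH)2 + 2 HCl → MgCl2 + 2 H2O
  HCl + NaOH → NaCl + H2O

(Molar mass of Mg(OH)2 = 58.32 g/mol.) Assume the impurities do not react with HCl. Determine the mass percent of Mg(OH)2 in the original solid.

n(HCl) added = 0.04867 × 0.3050 = 0.01484 mol
n(NaOH) used in back-titration = 0.03075 × 0.1272 = 3.911 × 10^-3 mol
n(HCl) left over = 3.911 × 10^-3 mol (1:1 ratio)
n(HCl) consumed by analyte = 0.01484 − 3.911 × 10^-3 = 0.01093 mol
From the 1:2 ratio, n(Mg(OH)2) = 1/2 × 0.01093 = 5.466 × 10^-3 mol
mass of Mg(OH)2 = 5.466 × 10^-3 × 58.32 = 0.3188 g
% Mg(OH)2 = 0.3188 / 0.4490 × 100 = 71.00 %

71.00 %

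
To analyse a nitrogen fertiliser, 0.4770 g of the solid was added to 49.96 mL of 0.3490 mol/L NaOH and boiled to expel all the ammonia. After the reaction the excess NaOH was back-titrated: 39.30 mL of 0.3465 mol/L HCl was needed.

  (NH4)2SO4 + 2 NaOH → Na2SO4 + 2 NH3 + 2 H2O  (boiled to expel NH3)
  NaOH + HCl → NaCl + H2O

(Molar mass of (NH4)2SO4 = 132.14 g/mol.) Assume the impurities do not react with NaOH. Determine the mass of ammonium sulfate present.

n(NaOH) added = 0.04996 × 0.3490 = 0.01744 mol
n(HCl) used in back-titration = 0.03930 × 0.3465 = 0.01362 mol
n(NaOH) left over = 0.01362 mol (1:1 ratio)
n(NaOH) consumed by analyte = 0.01744 − 0.01362 = 3.819 × 10^-3 mol
From the 1:2 ratio, n((NH4)2SO4) = 1/2 × 3.819 × 10^-3 = 1.909 × 10^-3 mol
mass of (NH4)2SO4 = 1.909 × 10^-3 × 132.14 = 0.2523 g

0.2523 g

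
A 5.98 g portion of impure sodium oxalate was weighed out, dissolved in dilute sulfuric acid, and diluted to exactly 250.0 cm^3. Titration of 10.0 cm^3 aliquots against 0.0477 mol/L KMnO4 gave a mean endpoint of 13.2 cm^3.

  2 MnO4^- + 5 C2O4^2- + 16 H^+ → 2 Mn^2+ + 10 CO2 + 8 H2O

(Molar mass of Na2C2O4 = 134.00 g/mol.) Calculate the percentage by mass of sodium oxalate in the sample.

n(KMnO4) per titration = 0.0132 × 0.0477 = 6.30 × 10^-4 mol
From the 5:2 ratio, n(Na2C2O4) in each aliquot = 5/2 × 6.30 × 10^-4 = 1.57 × 10^-3 mol
n(Na2C2O4) in the whole flask = 1.57 × 10^-3 × 250.0/10.0 = 0.0394 mol
mass of Na2C2O4 = 0.0394 × 134.00 = 5.27 g
% Na2C2O4 = 5.27 / 5.98 × 100 = 88.2 %

88.2 %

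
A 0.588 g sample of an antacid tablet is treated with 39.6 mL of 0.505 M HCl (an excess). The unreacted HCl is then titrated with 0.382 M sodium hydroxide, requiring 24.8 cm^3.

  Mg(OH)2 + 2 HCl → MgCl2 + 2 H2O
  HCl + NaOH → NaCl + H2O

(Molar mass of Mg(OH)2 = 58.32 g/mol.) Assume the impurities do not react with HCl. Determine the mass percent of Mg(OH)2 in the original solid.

52.2 %

n(HCl) added = 0.0396 × 0.505 = 0.0200 mol
n(NaOH) used in back-titration = 0.0248 × 0.382 = 9.47 × 10^-3 mol
n(HCl) left over = 9.47 × 10^-3 mol (1:1 ratio)
n(HCl) consumed by analyte = 0.0200 − 9.47 × 10^-3 = 0.0105 mol
From the 1:2 ratio, n(Mg(OH)2) = 1/2 × 0.0105 = 5.26 × 10^-3 mol
mass of Mg(OH)2 = 5.26 × 10^-3 × 58.32 = 0.307 g
% Mg(OH)2 = 0.307 / 0.588 × 100 = 52.2 %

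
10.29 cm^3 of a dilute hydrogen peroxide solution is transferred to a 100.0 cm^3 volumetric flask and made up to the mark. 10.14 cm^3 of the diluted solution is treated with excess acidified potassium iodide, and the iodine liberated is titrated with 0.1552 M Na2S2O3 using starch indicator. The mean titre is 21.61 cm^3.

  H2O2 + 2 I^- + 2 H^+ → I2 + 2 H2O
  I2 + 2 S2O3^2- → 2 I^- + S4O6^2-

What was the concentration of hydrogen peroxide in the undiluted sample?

n(S2O3^2-) = 0.02161 × 0.1552 = 3.354 × 10^-3 mol
n(I2) = n(S2O3^2-)/2 = 1.677 × 10^-3 mol
n(H2O2) in the aliquot = 1.677 × 10^-3 mol (1:1 ratio)
[H2O2]_dilute = 1.677 × 10^-3 / 0.01014 = 0.1654 mol/L
[H2O2]_original = 0.1654 × 100.0/10.29 = 1.607 mol/L

1.607 M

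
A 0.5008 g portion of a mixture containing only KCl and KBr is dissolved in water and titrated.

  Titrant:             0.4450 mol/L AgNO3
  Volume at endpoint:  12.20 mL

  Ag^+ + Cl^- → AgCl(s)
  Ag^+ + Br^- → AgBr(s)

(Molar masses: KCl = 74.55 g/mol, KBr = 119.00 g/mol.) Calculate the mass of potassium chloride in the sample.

n(AgNO3) = 0.01220 × 0.4450 = 5.429 × 10^-3 mol
Let x = n(KCl), y = n(KBr).
Titrant: 1x + 1y = 5.429 × 10^-3;  mass: 74.55x + 119.00y = 0.5008
Solving, x = 3.268 × 10^-3 mol, y = 2.161 × 10^-3 mol
mass of KCl = 3.268 × 10^-3 × 74.55 = 0.2436 g

0.2436 g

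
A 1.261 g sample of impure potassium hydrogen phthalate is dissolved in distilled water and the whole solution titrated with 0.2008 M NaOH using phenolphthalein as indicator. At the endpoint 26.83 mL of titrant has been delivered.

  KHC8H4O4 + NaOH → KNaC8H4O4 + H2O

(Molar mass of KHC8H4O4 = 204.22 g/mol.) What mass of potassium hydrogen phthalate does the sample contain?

1.100 g

n(NaOH) = 0.02683 L × 0.2008 mol/L = 5.387 × 10^-3 mol
n(KHC8H4O4) = 5.387 × 10^-3 mol (1:1 ratio)
mass of KHC8H4O4 = 5.387 × 10^-3 × 204.22 g/mol = 1.100 g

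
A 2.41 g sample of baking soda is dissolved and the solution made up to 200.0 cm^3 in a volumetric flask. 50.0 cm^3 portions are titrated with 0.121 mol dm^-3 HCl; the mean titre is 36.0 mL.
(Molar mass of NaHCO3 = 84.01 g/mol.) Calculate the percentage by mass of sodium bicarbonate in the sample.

NaHCO3 + HCl → NaCl + H2O + CO2
n(HCl) per titration = 0.0360 × 0.121 = 4.36 × 10^-3 mol
n(NaHCO3) in each aliquot = 4.36 × 10^-3 mol (1:1 ratio)
n(NaHCO3) in the whole flask = 4.36 × 10^-3 × 200.0/50.0 = 0.0174 mol
mass of NaHCO3 = 0.0174 × 84.01 = 1.46 g
% NaHCO3 = 1.46 / 2.41 × 100 = 60.7 %

60.7 %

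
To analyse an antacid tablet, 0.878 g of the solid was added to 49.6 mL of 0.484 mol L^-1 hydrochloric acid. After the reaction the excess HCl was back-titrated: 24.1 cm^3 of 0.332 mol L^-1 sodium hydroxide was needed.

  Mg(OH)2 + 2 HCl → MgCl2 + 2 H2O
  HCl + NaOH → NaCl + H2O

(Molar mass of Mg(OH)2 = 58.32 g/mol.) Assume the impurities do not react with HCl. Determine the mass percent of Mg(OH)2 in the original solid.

53.2 %

n(HCl) added = 0.0496 × 0.484 = 0.0240 mol
n(NaOH) used in back-titration = 0.0241 × 0.332 = 8.00 × 10^-3 mol
n(HCl) left over = 8.00 × 10^-3 mol (1:1 ratio)
n(HCl) consumed by analyte = 0.0240 − 8.00 × 10^-3 = 0.0160 mol
From the 1:2 ratio, n(Mg(OH)2) = 1/2 × 0.0160 = 8.00 × 10^-3 mol
mass of Mg(OH)2 = 8.00 × 10^-3 × 58.32 = 0.467 g
% Mg(OH)2 = 0.467 / 0.878 × 100 = 53.2 %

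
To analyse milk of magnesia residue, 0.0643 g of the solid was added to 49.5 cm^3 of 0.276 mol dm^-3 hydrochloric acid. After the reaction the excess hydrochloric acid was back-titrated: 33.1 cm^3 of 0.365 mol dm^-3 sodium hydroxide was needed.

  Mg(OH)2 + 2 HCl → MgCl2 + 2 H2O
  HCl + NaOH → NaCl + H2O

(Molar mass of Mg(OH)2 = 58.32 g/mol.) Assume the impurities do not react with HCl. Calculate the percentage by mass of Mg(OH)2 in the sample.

71.7 %

n(HCl) added = 0.0495 × 0.276 = 0.0137 mol
n(NaOH) used in back-titration = 0.0331 × 0.365 = 0.0121 mol
n(HCl) left over = 0.0121 mol (1:1 ratio)
n(HCl) consumed by analyte = 0.0137 − 0.0121 = 1.58 × 10^-3 mol
From the 1:2 ratio, n(Mg(OH)2) = 1/2 × 1.58 × 10^-3 = 7.90 × 10^-4 mol
mass of Mg(OH)2 = 7.90 × 10^-4 × 58.32 = 0.0461 g
% Mg(OH)2 = 0.0461 / 0.0643 × 100 = 71.7 %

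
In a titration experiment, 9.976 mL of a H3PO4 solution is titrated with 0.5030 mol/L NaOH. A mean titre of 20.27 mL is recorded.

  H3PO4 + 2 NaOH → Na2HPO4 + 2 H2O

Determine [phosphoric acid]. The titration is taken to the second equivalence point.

n(NaOH) = 0.02027 L × 0.5030 mol/L = 0.01020 mol
From the 1:2 mole ratio, n(H3PO4) = 1/2 × 0.01020 = 5.098 × 10^-3 mol
[H3PO4] = 5.098 × 10^-3 mol / 0.009976 L = 0.5110 mol/L

0.5110 mol/L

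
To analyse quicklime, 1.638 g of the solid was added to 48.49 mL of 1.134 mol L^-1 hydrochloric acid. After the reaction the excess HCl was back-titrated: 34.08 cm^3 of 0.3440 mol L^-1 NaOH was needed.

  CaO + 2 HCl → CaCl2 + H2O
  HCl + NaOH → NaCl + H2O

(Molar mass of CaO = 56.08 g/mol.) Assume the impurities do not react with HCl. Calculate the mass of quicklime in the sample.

n(HCl) added = 0.04849 × 1.134 = 0.05499 mol
n(NaOH) used in back-titration = 0.03408 × 0.3440 = 0.01172 mol
n(HCl) left over = 0.01172 mol (1:1 ratio)
n(HCl) consumed by analyte = 0.05499 − 0.01172 = 0.04326 mol
From the 1:2 ratio, n(CaO) = 1/2 × 0.04326 = 0.02163 mol
mass of CaO = 0.02163 × 56.08 = 1.213 g

1.213 g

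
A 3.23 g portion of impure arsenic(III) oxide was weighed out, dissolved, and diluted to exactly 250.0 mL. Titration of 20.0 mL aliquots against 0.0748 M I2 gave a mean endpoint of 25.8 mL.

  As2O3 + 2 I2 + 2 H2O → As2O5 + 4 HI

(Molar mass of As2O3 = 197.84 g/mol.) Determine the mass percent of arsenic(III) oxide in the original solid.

n(I2) per titration = 0.0258 × 0.0748 = 1.93 × 10^-3 mol
From the 1:2 ratio, n(As2O3) in each aliquot = 1/2 × 1.93 × 10^-3 = 9.65 × 10^-4 mol
n(As2O3) in the whole flask = 9.65 × 10^-4 × 250.0/20.0 = 0.0121 mol
mass of As2O3 = 0.0121 × 197.84 = 2.39 g
% As2O3 = 2.39 / 3.23 × 100 = 73.9 %

73.9 %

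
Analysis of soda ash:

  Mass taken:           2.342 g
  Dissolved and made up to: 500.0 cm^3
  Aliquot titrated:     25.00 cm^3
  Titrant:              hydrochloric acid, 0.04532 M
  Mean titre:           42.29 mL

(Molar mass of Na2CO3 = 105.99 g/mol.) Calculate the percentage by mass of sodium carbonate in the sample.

86.74 %

Na2CO3 + 2 HCl → 2 NaCl + H2O + CO2
n(HCl) per titration = 0.04229 × 0.04532 = 1.917 × 10^-3 mol
From the 1:2 ratio, n(Na2CO3) in each aliquot = 1/2 × 1.917 × 10^-3 = 9.583 × 10^-4 mol
n(Na2CO3) in the whole flask = 9.583 × 10^-4 × 500.0/25.00 = 0.01917 mol
mass of Na2CO3 = 0.01917 × 105.99 = 2.031 g
% Na2CO3 = 2.031 / 2.342 × 100 = 86.74 %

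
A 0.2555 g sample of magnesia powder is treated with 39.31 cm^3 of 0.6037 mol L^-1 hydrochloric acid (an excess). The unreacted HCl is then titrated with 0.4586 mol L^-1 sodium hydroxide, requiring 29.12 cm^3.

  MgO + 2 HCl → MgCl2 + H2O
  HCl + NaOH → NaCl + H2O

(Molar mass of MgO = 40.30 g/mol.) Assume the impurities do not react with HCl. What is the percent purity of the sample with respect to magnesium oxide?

81.84 %

n(HCl) added = 0.03931 × 0.6037 = 0.02373 mol
n(NaOH) used in back-titration = 0.02912 × 0.4586 = 0.01335 mol
n(HCl) left over = 0.01335 mol (1:1 ratio)
n(HCl) consumed by analyte = 0.02373 − 0.01335 = 0.01038 mol
From the 1:2 ratio, n(MgO) = 1/2 × 0.01038 = 5.189 × 10^-3 mol
mass of MgO = 5.189 × 10^-3 × 40.30 = 0.2091 g
% MgO = 0.2091 / 0.2555 × 100 = 81.84 %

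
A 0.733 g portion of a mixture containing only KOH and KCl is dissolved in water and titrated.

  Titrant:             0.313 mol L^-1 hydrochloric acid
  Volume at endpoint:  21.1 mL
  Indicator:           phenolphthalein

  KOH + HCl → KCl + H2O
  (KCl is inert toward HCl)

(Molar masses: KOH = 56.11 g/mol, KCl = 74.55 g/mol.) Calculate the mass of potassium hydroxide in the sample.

0.371 g

n(HCl) = 0.0211 × 0.313 = 6.60 × 10^-3 mol
Let x = n(KOH), y = n(KCl).
Titrant: 1x = 6.60 × 10^-3;  mass: 56.11x + 74.55y = 0.733
Solving, x = 6.60 × 10^-3 mol, y = 4.86 × 10^-3 mol
mass of KOH = 6.60 × 10^-3 × 56.11 = 0.371 g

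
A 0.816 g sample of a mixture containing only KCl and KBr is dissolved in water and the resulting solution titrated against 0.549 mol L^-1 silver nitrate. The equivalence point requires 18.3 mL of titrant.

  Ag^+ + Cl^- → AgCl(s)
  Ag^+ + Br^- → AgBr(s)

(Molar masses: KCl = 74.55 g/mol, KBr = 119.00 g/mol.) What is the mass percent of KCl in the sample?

n(AgNO3) = 0.0183 × 0.549 = 0.0100 mol
Let x = n(KCl), y = n(KBr).
Titrant: 1x + 1y = 0.0100;  mass: 74.55x + 119.00y = 0.816
Solving, x = 8.54 × 10^-3 mol, y = 1.51 × 10^-3 mol
mass of KCl = 8.54 × 10^-3 × 74.55 = 0.637 g
% KCl = 0.637 / 0.816 × 100 = 78.0 %

78.0 %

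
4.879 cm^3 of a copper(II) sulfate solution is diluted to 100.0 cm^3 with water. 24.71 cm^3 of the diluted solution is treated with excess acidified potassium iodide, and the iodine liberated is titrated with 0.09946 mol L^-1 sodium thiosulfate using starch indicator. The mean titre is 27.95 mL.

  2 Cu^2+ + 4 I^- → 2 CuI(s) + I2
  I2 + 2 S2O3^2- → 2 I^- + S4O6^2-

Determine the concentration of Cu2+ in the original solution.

2.306 mol/L

n(S2O3^2-) = 0.02795 × 0.09946 = 2.780 × 10^-3 mol
n(I2) = n(S2O3^2-)/2 = 1.390 × 10^-3 mol
From the 2:1 ratio, n(Cu2+) in the aliquot = 2/1 × 1.390 × 10^-3 = 2.780 × 10^-3 mol
[Cu2+]_dilute = 2.780 × 10^-3 / 0.02471 = 0.1125 mol/L
[Cu2+]_original = 0.1125 × 100.0/4.879 = 2.306 mol/L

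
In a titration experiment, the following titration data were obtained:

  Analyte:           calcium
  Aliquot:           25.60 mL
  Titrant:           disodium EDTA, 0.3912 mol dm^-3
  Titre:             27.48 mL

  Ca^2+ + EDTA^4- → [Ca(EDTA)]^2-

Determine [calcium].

0.4199 mol/L

n(EDTA) = 0.02748 L × 0.3912 mol/L = 0.01075 mol
n(Ca2+) = 0.01075 mol (1:1 mole ratio)
[Ca2+] = 0.01075 mol / 0.02560 L = 0.4199 mol/L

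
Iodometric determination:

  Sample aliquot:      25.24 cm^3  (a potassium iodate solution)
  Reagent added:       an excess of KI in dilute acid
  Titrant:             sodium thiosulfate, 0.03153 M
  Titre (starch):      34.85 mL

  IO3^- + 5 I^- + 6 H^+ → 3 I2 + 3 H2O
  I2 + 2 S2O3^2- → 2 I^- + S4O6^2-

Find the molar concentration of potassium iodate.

n(S2O3^2-) = 0.03485 × 0.03153 = 1.099 × 10^-3 mol
n(I2) = n(S2O3^2-)/2 = 5.494 × 10^-4 mol
From the 1:3 ratio, n(IO3^-) in the aliquot = 1/3 × 5.494 × 10^-4 = 1.831 × 10^-4 mol
[IO3^-] = 1.831 × 10^-4 / 0.02524 = 0.007256 mol/L

0.007256 M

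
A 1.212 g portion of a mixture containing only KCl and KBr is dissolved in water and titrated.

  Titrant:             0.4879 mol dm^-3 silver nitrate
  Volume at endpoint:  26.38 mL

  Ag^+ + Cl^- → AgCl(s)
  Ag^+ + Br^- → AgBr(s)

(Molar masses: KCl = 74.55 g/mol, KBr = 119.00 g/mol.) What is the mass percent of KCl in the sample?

n(AgNO3) = 0.02638 × 0.4879 = 0.01287 mol
Let x = n(KCl), y = n(KBr).
Titrant: 1x + 1y = 0.01287;  mass: 74.55x + 119.00y = 1.212
Solving, x = 7.191 × 10^-3 mol, y = 5.680 × 10^-3 mol
mass of KCl = 7.191 × 10^-3 × 74.55 = 0.5361 g
% KCl = 0.5361 / 1.212 × 100 = 44.23 %

44.23 %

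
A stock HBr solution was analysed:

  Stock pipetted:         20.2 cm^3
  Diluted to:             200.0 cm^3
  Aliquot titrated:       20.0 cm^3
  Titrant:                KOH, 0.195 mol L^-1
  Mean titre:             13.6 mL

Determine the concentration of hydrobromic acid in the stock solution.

HBr + KOH → KBr + H2O
n(KOH) = 0.0136 × 0.195 = 2.65 × 10^-3 mol
n(HBr) in the aliquot = 2.65 × 10^-3 mol (1:1 ratio)
[HBr]_dilute = 2.65 × 10^-3 / 0.0200 = 0.133 mol/L
Dilution factor = 200.0 / 20.2 = 9.901
[HBr]_stock = 0.133 × 9.901 = 1.31 mol/L

1.31 mol/L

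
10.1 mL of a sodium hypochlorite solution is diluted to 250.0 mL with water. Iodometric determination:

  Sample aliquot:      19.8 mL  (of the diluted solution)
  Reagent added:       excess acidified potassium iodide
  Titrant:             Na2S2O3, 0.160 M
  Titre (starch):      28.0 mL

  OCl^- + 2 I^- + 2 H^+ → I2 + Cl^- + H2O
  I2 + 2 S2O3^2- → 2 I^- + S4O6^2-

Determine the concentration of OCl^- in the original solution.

n(S2O3^2-) = 0.0280 × 0.160 = 4.48 × 10^-3 mol
n(I2) = n(S2O3^2-)/2 = 2.24 × 10^-3 mol
n(OCl^-) in the aliquot = 2.24 × 10^-3 mol (1:1 ratio)
[OCl^-]_dilute = 2.24 × 10^-3 / 0.0198 = 0.113 mol/L
[OCl^-]_original = 0.113 × 250.0/10.1 = 2.80 mol/L

2.80 M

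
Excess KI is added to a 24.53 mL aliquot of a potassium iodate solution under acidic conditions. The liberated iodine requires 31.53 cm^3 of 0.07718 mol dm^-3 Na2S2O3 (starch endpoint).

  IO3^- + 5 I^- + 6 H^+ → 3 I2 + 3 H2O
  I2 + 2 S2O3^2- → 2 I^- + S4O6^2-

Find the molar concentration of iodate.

0.01653 mol/L

n(S2O3^2-) = 0.03153 × 0.07718 = 2.433 × 10^-3 mol
n(I2) = n(S2O3^2-)/2 = 1.217 × 10^-3 mol
From the 1:3 ratio, n(IO3^-) in the aliquot = 1/3 × 1.217 × 10^-3 = 4.056 × 10^-4 mol
[IO3^-] = 4.056 × 10^-4 / 0.02453 = 0.01653 mol/L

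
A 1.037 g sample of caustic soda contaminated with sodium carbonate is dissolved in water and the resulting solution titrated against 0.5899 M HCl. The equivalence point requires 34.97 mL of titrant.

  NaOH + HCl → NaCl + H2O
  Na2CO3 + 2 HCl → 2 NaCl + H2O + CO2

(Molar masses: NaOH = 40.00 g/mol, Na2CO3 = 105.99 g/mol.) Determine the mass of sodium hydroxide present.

n(HCl) = 0.03497 × 0.5899 = 0.02063 mol
Let x = n(NaOH), y = n(Na2CO3).
Titrant: 1x + 2y = 0.02063;  mass: 40.00x + 105.99y = 1.037
Solving, x = 4.327 × 10^-3 mol, y = 8.151 × 10^-3 mol
mass of NaOH = 4.327 × 10^-3 × 40.00 = 0.1731 g

0.1731 g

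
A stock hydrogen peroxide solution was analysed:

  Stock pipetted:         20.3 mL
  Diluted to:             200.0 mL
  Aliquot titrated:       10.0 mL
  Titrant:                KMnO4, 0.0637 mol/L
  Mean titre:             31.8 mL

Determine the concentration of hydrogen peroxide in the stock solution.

2 MnO4^- + 5 H2O2 + 6 H^+ → 2 Mn^2+ + 5 O2 + 8 H2O
n(KMnO4) = 0.0318 × 0.0637 = 2.03 × 10^-3 mol
From the 5:2 ratio, n(H2O2) in the aliquot = 5/2 × 2.03 × 10^-3 = 5.06 × 10^-3 mol
[H2O2]_dilute = 5.06 × 10^-3 / 0.0100 = 0.506 mol/L
Dilution factor = 200.0 / 20.3 = 9.852
[H2O2]_stock = 0.506 × 9.852 = 4.99 mol/L

4.99 mol/L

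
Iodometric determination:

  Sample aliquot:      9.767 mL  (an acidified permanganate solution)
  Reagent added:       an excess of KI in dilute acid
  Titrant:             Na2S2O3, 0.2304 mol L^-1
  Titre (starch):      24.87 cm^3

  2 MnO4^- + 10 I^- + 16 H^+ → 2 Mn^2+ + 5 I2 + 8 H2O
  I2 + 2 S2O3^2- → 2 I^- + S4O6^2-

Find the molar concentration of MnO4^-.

n(S2O3^2-) = 0.02487 × 0.2304 = 5.730 × 10^-3 mol
n(I2) = n(S2O3^2-)/2 = 2.865 × 10^-3 mol
From the 2:5 ratio, n(MnO4^-) in the aliquot = 2/5 × 2.865 × 10^-3 = 1.146 × 10^-3 mol
[MnO4^-] = 1.146 × 10^-3 / 0.009767 = 0.1173 mol/L

0.1173 mol/L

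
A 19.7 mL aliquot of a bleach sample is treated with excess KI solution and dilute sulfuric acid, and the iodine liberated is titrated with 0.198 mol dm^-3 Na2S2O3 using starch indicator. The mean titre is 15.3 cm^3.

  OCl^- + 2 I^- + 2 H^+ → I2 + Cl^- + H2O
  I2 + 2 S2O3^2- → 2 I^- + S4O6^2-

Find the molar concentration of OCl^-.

n(S2O3^2-) = 0.0153 × 0.198 = 3.03 × 10^-3 mol
n(I2) = n(S2O3^2-)/2 = 1.51 × 10^-3 mol
n(OCl^-) in the aliquot = 1.51 × 10^-3 mol (1:1 ratio)
[OCl^-] = 1.51 × 10^-3 / 0.0197 = 0.0769 mol/L

0.0769 mol/L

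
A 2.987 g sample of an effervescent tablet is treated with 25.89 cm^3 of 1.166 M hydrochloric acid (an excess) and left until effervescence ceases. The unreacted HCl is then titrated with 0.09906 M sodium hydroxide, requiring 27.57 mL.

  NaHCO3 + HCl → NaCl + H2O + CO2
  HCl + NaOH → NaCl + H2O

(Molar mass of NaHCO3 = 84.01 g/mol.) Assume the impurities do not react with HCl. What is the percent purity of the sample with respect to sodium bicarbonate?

77.22 %

n(HCl) added = 0.02589 × 1.166 = 0.03019 mol
n(NaOH) used in back-titration = 0.02757 × 0.09906 = 2.731 × 10^-3 mol
n(HCl) left over = 2.731 × 10^-3 mol (1:1 ratio)
n(HCl) consumed by analyte = 0.03019 − 2.731 × 10^-3 = 0.02746 mol
n(NaHCO3) = 0.02746 mol (1:1 ratio)
mass of NaHCO3 = 0.02746 × 84.01 = 2.307 g
% NaHCO3 = 2.307 / 2.987 × 100 = 77.22 %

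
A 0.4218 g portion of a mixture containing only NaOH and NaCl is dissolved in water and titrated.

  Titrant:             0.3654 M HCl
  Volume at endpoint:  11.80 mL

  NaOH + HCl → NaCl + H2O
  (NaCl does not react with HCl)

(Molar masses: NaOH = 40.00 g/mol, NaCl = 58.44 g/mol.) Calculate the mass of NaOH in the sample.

0.1725 g

n(HCl) = 0.01180 × 0.3654 = 4.312 × 10^-3 mol
Let x = n(NaOH), y = n(NaCl).
Titrant: 1x = 4.312 × 10^-3;  mass: 40.00x + 58.44y = 0.4218
Solving, x = 4.312 × 10^-3 mol, y = 4.266 × 10^-3 mol
mass of NaOH = 4.312 × 10^-3 × 40.00 = 0.1725 g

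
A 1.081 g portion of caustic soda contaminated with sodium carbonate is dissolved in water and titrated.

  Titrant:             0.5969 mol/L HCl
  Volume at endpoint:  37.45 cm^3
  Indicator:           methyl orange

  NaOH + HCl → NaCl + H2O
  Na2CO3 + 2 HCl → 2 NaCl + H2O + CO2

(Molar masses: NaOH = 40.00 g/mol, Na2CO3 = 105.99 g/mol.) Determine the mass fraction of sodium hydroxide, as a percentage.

29.51 %

n(HCl) = 0.03745 × 0.5969 = 0.02235 mol
Let x = n(NaOH), y = n(Na2CO3).
Titrant: 1x + 2y = 0.02235;  mass: 40.00x + 105.99y = 1.081
Solving, x = 7.976 × 10^-3 mol, y = 7.189 × 10^-3 mol
mass of NaOH = 7.976 × 10^-3 × 40.00 = 0.3190 g
% NaOH = 0.3190 / 1.081 × 100 = 29.51 %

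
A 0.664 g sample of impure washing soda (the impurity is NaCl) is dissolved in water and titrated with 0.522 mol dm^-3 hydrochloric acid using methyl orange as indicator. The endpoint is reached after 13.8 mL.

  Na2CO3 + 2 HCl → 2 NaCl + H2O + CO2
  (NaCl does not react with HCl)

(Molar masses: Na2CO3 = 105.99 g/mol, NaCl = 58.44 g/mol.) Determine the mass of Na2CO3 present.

n(HCl) = 0.0138 × 0.522 = 7.20 × 10^-3 mol
Let x = n(Na2CO3), y = n(NaCl).
Titrant: 2x = 7.20 × 10^-3;  mass: 105.99x + 58.44y = 0.664
Solving, x = 3.60 × 10^-3 mol, y = 4.83 × 10^-3 mol
mass of Na2CO3 = 3.60 × 10^-3 × 105.99 = 0.382 g

0.382 g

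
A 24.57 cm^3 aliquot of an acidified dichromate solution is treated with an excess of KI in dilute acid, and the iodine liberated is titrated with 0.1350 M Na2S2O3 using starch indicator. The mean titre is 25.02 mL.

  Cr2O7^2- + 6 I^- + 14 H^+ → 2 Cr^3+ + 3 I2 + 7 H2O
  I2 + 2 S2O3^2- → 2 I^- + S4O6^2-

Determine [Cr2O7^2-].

0.02291 M

n(S2O3^2-) = 0.02502 × 0.1350 = 3.378 × 10^-3 mol
n(I2) = n(S2O3^2-)/2 = 1.689 × 10^-3 mol
From the 1:3 ratio, n(Cr2O7^2-) in the aliquot = 1/3 × 1.689 × 10^-3 = 5.630 × 10^-4 mol
[Cr2O7^2-] = 5.630 × 10^-4 / 0.02457 = 0.02291 mol/L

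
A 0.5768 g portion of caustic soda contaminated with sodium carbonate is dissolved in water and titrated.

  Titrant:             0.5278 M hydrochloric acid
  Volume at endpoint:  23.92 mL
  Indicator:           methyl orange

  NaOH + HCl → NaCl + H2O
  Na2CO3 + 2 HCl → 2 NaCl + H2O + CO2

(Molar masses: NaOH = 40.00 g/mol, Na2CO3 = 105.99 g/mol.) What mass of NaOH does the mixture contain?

n(HCl) = 0.02392 × 0.5278 = 0.01262 mol
Let x = n(NaOH), y = n(Na2CO3).
Titrant: 1x + 2y = 0.01262;  mass: 40.00x + 105.99y = 0.5768
Solving, x = 7.100 × 10^-3 mol, y = 2.763 × 10^-3 mol
mass of NaOH = 7.100 × 10^-3 × 40.00 = 0.2840 g

0.2840 g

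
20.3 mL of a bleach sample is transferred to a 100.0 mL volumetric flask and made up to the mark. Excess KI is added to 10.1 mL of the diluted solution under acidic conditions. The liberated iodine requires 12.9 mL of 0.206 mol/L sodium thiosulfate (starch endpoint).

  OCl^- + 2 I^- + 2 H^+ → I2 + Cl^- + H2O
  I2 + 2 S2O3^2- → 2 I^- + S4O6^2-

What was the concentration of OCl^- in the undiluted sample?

n(S2O3^2-) = 0.0129 × 0.206 = 2.66 × 10^-3 mol
n(I2) = n(S2O3^2-)/2 = 1.33 × 10^-3 mol
n(OCl^-) in the aliquot = 1.33 × 10^-3 mol (1:1 ratio)
[OCl^-]_dilute = 1.33 × 10^-3 / 0.0101 = 0.132 mol/L
[OCl^-]_original = 0.132 × 100.0/20.3 = 0.648 mol/L

0.648 mol/L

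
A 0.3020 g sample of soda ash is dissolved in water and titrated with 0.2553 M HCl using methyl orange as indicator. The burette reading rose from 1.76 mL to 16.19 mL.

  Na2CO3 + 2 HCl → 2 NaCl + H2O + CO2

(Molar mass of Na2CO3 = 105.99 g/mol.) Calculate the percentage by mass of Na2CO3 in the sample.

64.65 %

n(HCl) = 0.01443 L × 0.2553 mol/L = 3.684 × 10^-3 mol
From the 1:2 ratio, n(Na2CO3) = 1/2 × 3.684 × 10^-3 = 1.842 × 10^-3 mol
mass of Na2CO3 = 1.842 × 10^-3 × 105.99 g/mol = 0.1952 g
% Na2CO3 = 0.1952 / 0.3020 × 100 = 64.65 %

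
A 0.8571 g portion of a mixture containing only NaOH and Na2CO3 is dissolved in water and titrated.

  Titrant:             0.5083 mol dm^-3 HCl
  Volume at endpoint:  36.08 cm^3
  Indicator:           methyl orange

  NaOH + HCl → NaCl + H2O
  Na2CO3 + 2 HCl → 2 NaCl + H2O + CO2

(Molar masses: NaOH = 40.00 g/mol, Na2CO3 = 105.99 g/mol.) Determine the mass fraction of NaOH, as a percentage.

n(HCl) = 0.03608 × 0.5083 = 0.01834 mol
Let x = n(NaOH), y = n(Na2CO3).
Titrant: 1x + 2y = 0.01834;  mass: 40.00x + 105.99y = 0.8571
Solving, x = 8.834 × 10^-3 mol, y = 4.753 × 10^-3 mol
mass of NaOH = 8.834 × 10^-3 × 40.00 = 0.3534 g
% NaOH = 0.3534 / 0.8571 × 100 = 41.23 %

41.23 %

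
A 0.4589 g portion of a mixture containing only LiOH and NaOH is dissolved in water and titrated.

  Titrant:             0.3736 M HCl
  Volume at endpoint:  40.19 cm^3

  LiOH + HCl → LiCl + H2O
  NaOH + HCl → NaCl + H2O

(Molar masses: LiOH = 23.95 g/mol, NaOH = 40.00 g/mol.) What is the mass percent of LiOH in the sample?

n(HCl) = 0.04019 × 0.3736 = 0.01501 mol
Let x = n(LiOH), y = n(NaOH).
Titrant: 1x + 1y = 0.01501;  mass: 23.95x + 40.00y = 0.4589
Solving, x = 8.829 × 10^-3 mol, y = 6.186 × 10^-3 mol
mass of LiOH = 8.829 × 10^-3 × 23.95 = 0.2114 g
% LiOH = 0.2114 / 0.4589 × 100 = 46.08 %

46.08 %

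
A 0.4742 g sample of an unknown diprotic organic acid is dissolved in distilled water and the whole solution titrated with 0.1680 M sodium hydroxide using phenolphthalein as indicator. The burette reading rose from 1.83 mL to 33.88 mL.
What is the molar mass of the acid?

n(NaOH) = 0.03205 L × 0.1680 mol/L = 5.384 × 10^-3 mol
From the 1:2 ratio, n(H2A) = 1/2 × 5.384 × 10^-3 = 2.692 × 10^-3 mol
M = m / n = 0.4742 g / 2.692 × 10^-3 mol = 176.1 g/mol

176.1 g/mol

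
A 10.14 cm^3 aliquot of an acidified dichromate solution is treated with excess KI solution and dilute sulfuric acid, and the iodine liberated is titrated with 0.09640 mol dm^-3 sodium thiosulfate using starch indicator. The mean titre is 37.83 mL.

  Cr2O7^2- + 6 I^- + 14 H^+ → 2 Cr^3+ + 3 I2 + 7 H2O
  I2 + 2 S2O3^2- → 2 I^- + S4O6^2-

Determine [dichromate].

0.05994 mol/L

n(S2O3^2-) = 0.03783 × 0.09640 = 3.647 × 10^-3 mol
n(I2) = n(S2O3^2-)/2 = 1.823 × 10^-3 mol
From the 1:3 ratio, n(Cr2O7^2-) in the aliquot = 1/3 × 1.823 × 10^-3 = 6.078 × 10^-4 mol
[Cr2O7^2-] = 6.078 × 10^-4 / 0.01014 = 0.05994 mol/L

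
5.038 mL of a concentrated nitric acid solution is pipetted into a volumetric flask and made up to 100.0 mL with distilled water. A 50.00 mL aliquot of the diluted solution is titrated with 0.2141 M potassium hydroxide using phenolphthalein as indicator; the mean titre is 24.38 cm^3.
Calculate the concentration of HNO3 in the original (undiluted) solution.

HNO3 + KOH → KNO3 + H2O
n(KOH) = 0.02438 × 0.2141 = 5.220 × 10^-3 mol
n(HNO3) in the aliquot = 5.220 × 10^-3 mol (1:1 ratio)
[HNO3]_dilute = 5.220 × 10^-3 / 0.05000 = 0.1044 mol/L
Dilution factor = 100.0 / 5.038 = 19.85
[HNO3]_stock = 0.1044 × 19.85 = 2.072 mol/L

2.072 M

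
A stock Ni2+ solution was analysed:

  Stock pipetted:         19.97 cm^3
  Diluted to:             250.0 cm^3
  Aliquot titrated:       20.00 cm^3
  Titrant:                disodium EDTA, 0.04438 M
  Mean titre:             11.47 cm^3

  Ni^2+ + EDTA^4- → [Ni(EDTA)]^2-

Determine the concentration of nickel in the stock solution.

0.3186 M

n(EDTA) = 0.01147 × 0.04438 = 5.090 × 10^-4 mol
n(Ni2+) in the aliquot = 5.090 × 10^-4 mol (1:1 ratio)
[Ni2+]_dilute = 5.090 × 10^-4 / 0.02000 = 0.02545 mol/L
Dilution factor = 250.0 / 19.97 = 12.52
[Ni2+]_stock = 0.02545 × 12.52 = 0.3186 mol/L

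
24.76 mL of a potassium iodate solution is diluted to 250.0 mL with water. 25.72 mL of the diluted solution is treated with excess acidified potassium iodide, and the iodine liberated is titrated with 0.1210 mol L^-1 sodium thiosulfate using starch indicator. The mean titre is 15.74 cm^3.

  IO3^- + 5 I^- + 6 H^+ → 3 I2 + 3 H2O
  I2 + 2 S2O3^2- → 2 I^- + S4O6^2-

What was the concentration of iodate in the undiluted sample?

n(S2O3^2-) = 0.01574 × 0.1210 = 1.905 × 10^-3 mol
n(I2) = n(S2O3^2-)/2 = 9.523 × 10^-4 mol
From the 1:3 ratio, n(IO3^-) in the aliquot = 1/3 × 9.523 × 10^-4 = 3.174 × 10^-4 mol
[IO3^-]_dilute = 3.174 × 10^-4 / 0.02572 = 0.01234 mol/L
[IO3^-]_original = 0.01234 × 250.0/24.76 = 0.1246 mol/L

0.1246 mol/L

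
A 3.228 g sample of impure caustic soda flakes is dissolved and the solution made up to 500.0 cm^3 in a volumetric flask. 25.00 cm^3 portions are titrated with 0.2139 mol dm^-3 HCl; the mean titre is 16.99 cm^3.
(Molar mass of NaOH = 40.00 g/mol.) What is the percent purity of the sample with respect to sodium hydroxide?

NaOH + HCl → NaCl + H2O
n(HCl) per titration = 0.01699 × 0.2139 = 3.634 × 10^-3 mol
n(NaOH) in each aliquot = 3.634 × 10^-3 mol (1:1 ratio)
n(NaOH) in the whole flask = 3.634 × 10^-3 × 500.0/25.00 = 0.07268 mol
mass of NaOH = 0.07268 × 40.00 = 2.907 g
% NaOH = 2.907 / 3.228 × 100 = 90.07 %

90.07 %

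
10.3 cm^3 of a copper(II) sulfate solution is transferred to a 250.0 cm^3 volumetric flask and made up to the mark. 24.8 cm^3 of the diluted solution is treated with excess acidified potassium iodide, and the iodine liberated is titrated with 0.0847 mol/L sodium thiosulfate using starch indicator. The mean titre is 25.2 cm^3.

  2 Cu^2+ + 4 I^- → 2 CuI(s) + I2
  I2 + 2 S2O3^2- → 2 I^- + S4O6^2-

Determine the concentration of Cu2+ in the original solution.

2.09 mol/L

n(S2O3^2-) = 0.0252 × 0.0847 = 2.13 × 10^-3 mol
n(I2) = n(S2O3^2-)/2 = 1.07 × 10^-3 mol
From the 2:1 ratio, n(Cu2+) in the aliquot = 2/1 × 1.07 × 10^-3 = 2.13 × 10^-3 mol
[Cu2+]_dilute = 2.13 × 10^-3 / 0.0248 = 0.0861 mol/L
[Cu2+]_original = 0.0861 × 250.0/10.3 = 2.09 mol/L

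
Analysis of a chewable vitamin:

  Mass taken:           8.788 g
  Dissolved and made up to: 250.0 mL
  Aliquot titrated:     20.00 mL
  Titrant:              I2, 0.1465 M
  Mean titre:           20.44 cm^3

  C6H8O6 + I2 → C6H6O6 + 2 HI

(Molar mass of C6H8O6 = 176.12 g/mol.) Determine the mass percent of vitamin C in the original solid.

75.01 %

n(I2) per titration = 0.02044 × 0.1465 = 2.994 × 10^-3 mol
n(C6H8O6) in each aliquot = 2.994 × 10^-3 mol (1:1 ratio)
n(C6H8O6) in the whole flask = 2.994 × 10^-3 × 250.0/20.00 = 0.03743 mol
mass of C6H8O6 = 0.03743 × 176.12 = 6.592 g
% C6H8O6 = 6.592 / 8.788 × 100 = 75.01 %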